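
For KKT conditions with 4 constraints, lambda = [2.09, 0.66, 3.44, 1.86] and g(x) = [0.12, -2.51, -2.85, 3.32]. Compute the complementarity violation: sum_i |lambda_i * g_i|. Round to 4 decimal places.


KKT complementary slackness check:
lambda_1 * g_1 = 2.09 * 0.12 = 0.2508
lambda_2 * g_2 = 0.66 * -2.51 = -1.6566
lambda_3 * g_3 = 3.44 * -2.85 = -9.804
lambda_4 * g_4 = 1.86 * 3.32 = 6.1752
Total violation = 0.2508 + 1.6566 + 9.804 + 6.1752 = 17.8866


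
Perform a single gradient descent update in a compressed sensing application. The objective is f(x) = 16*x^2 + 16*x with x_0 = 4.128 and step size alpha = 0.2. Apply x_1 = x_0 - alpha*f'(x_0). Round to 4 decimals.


We compute the gradient at x_0 and apply the update.
f'(x) = 32*x + 16
f'(4.128) = 32*4.128 + 16 = 148.096
x_1 = 4.128 - 0.2*148.096 = -25.4912


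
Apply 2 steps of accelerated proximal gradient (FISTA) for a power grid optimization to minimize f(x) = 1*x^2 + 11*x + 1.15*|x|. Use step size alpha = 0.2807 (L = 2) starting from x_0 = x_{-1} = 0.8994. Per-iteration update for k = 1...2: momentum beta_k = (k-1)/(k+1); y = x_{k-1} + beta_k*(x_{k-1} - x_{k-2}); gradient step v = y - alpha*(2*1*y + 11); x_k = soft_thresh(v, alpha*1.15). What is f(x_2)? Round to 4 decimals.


FISTA on f(x) = 1*x^2 + 11*x + 1.15*|x|
L = 2, alpha = 0.2807
Iteration 1: beta = 0.0, y = 0.8994 + 0.0*(0.8994 - 0.8994) = 0.8994
  grad(y) = 12.7988, v = y - alpha*grad = -2.6932
  prox(v) = soft_thresh(-2.6932, 0.3228) = -2.3704
Iteration 2: beta = 0.3333, y = -2.3704 + 0.3333*(-2.3704 - 0.8994) = -3.4604
  grad(y) = 4.0793, v = y - alpha*grad = -4.6054
  prox(v) = soft_thresh(-4.6054, 0.3228) = -4.2826
f(x_2) = 1*(-4.2826)^2 + 11*(-4.2826) + 1.15*|-4.2826| = -23.843


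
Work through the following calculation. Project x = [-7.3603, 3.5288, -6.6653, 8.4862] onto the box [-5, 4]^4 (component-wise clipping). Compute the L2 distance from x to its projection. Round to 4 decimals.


Project each component onto [-5, 4].
clip(-7.3603) = -5.0, clip(3.5288) = 3.5288, clip(-6.6653) = -5.0, clip(8.4862) = 4.0
Projection = [-5.0, 3.5288, -5.0, 4.0]
Squared diffs: [5.571, 0.0, 2.7732, 20.126]
Distance = sqrt(28.4702) = 5.3358


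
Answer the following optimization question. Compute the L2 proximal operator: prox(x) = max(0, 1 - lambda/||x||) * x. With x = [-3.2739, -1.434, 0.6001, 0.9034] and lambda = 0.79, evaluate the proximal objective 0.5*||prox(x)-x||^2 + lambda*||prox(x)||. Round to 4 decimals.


Step 1: Compute ||x||.
||x|| = 3.7351
Step 2: Compute scaling factor.
scale = max(0, 1 - 0.79/3.7351) = 0.7885
Step 3: prox(x) = [-2.5814, -1.1307, 0.4732, 0.7123]
||prox(x)|| = 2.9451
Step 4: Proximal objective.
0.5*||prox-x||^2 = 0.3121
lambda*||prox|| = 2.3266
Total = 2.6387


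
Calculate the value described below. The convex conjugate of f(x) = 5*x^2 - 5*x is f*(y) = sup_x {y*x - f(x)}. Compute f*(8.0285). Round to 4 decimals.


f*(y) = sup_x {y*x - a*x^2 - b*x} = sup_x {(y-b)*x - a*x^2}
FOC: (y - b) - 2a*x = 0 => x* = (y - b)/(2a)
x* = (8.0285 + 5)/(2*5) = 1.3029
f*(8.0285) = (y-b)^2/(4a) = (8.0285 + 5)^2/(4*5)
= 169.7418/20 = 8.4871


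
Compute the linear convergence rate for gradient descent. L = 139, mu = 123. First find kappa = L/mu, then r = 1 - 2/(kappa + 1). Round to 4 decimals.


Step 1: Compute the condition number.
kappa = L/mu = 139/123 = 1.1301
Step 2: Compute the convergence rate.
r = 1 - 2/(kappa + 1) = 1 - 2*mu/(L + mu) = (L - mu)/(L + mu) = 16/262 = 0.0611


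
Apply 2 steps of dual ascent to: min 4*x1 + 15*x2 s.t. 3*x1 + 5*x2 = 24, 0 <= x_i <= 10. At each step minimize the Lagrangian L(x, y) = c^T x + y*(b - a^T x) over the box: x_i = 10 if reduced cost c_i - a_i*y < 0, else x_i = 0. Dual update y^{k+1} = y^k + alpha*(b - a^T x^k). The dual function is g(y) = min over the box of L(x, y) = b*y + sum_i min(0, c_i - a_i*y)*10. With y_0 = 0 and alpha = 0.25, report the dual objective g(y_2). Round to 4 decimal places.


Dual ascent for LP: min 4*x1 + 15*x2, 3*x1 + 5*x2 = 24, 0 <= x_i <= 10
Step 1: y^k = 0.0, reduced costs: (4.0, 15.0)
  x^k = (0.0, 0.0), subgradient = b - a^T x = 24.0
  y^{k+1} = 0.0 + 0.25*24.0 = 6.0
Step 2: y^k = 6.0, reduced costs: (-14.0, -15.0)
  x^k = (10.0, 10.0), subgradient = b - a^T x = -56.0
  y^{k+1} = 6.0 + 0.25*-56.0 = -8.0
Dual objective at y_2 = -8.0: reduced costs (28.0, 55.0), box minimizer x = (0.0, 0.0)
g(y_2) = b*y + (c1 - a1*y)*x1 + (c2 - a2*y)*x2 = 24*(-8.0) + 28.0*0.0 + 55.0*0.0 = -192.0 + 0.0 + 0.0 = -192.0


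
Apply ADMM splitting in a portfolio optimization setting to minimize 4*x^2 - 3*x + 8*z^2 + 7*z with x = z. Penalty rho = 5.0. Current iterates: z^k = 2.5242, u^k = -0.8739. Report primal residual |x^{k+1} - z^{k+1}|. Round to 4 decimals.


ADMM iteration with rho = 5.0, z^k = 2.5242, u^k = -0.8739
Step 1: x-update.
Minimize 4*x^2 - 3*x + (5.0/2)*(x - 2.5242 - 0.8739)^2
FOC: (2*4 + 5.0)*x = 3 + 5.0*(2.5242 + 0.8739)
x^{k+1} = 1.5377
Step 2: z-update.
Minimize 8*z^2 + 7*z + (5.0/2)*(1.5377 - z - 0.8739)^2
FOC: (2*8 + 5.0)*z = -7 + 5.0*(1.5377 - 0.8739)
z^{k+1} = -0.1753
Step 3: u-update.
u^{k+1} = -0.8739 + 1.5377 + 0.1753 = 0.8391
Step 4: Primal residual = |1.5377 + 0.1753| = 1.713


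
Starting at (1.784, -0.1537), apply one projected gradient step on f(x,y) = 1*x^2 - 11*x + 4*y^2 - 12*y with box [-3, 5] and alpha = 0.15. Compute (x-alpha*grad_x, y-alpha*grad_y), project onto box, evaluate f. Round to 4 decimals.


Step 1: Compute gradient at (1.784, -0.1537).
grad_x = 2*1*1.784 - 11 = -7.432
grad_y = 2*4*-0.1537 - 12 = -13.2296
Step 2: Gradient step.
x_raw = 1.784 - 0.15*-7.432 = 2.8988
y_raw = -0.1537 - 0.15*-13.2296 = 1.8307
Step 3: Project onto [-3, 5].
x_proj = clip(2.8988) = 2.8988
y_proj = clip(1.8307) = 1.8307
Step 4: Evaluate f.
f(2.8988, 1.8307) = -32.0462


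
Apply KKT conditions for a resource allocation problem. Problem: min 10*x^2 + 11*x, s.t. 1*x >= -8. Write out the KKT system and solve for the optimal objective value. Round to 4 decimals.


Step 1: Try lambda = 0 (constraint inactive).
Stationarity: 2*10*x + 11 = 0
x* = -11/(2*10) = -0.55
Check constraint: 1*-0.55 = -0.55 >= -8 -- satisfied.
Step 2: Compute optimal value.
f(x*) = 10*(-0.55)^2 + 11*(-0.55) = -3.025


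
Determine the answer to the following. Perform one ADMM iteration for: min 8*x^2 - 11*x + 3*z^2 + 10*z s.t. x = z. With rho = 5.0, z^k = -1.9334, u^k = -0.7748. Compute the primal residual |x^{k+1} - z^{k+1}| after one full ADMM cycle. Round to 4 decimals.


ADMM iteration with rho = 5.0, z^k = -1.9334, u^k = -0.7748
Step 1: x-update.
Minimize 8*x^2 - 11*x + (5.0/2)*(x + 1.9334 - 0.7748)^2
FOC: (2*8 + 5.0)*x = 11 + 5.0*(-1.9334 + 0.7748)
x^{k+1} = 0.248
Step 2: z-update.
Minimize 3*z^2 + 10*z + (5.0/2)*(0.248 - z - 0.7748)^2
FOC: (2*3 + 5.0)*z = -10 + 5.0*(0.248 - 0.7748)
z^{k+1} = -1.1486
Step 3: u-update.
u^{k+1} = -0.7748 + 0.248 + 1.1486 = 0.6217
Step 4: Primal residual = |0.248 + 1.1486| = 1.3965


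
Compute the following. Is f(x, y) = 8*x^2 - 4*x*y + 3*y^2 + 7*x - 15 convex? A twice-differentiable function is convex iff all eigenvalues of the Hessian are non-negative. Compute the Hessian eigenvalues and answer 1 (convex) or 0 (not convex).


The Hessian of f(x,y) = 8*x^2 - 4*x*y + 3*y^2 + 7*x - 15 is:
H = [[16, -4], [-4, 6]]
Trace = 16 + 6 = 22
Determinant = 16*6 - (-4)^2 = 80
Discriminant = (22)^2 - 4*80 = 164.0
Eigenvalues: lambda_1 = 4.5969, lambda_2 = 17.4031
The function is convex.

1


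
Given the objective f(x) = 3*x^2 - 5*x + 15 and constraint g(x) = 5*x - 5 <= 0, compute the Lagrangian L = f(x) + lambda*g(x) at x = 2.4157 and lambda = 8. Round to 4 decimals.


Step 1: Evaluate f(x).
f(2.4157) = 3*2.4157^2 - 5*2.4157 + 15 = 20.4283
Step 2: Evaluate g(x).
g(2.4157) = 5*2.4157 - 5 = 7.0785
Step 3: Compute Lagrangian.
L = 20.4283 + 8*7.0785 = 77.0563


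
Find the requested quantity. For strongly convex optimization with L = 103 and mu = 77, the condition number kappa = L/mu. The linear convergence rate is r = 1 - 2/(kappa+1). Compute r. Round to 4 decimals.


Step 1: Compute the condition number.
kappa = L/mu = 103/77 = 1.3377
Step 2: Compute the convergence rate.
r = 1 - 2/(kappa + 1) = 1 - 2*mu/(L + mu) = (L - mu)/(L + mu) = 26/180 = 0.1444


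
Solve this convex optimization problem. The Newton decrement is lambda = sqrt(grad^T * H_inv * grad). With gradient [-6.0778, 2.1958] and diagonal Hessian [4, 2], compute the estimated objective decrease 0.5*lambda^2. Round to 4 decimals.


Step 1: H is diagonal, so H^(-1) * g = [-1.5195, 1.0979].
Step 2: g^T H^(-1) g = sum_i g_i^2 / H_ii
  = (-6.0778)^2/4 + (2.1958)^2/2
  = 9.2349 + 2.4108 = 11.6457
Step 3: Objective decrease = 0.5 * g^T H^(-1) g = 5.8228


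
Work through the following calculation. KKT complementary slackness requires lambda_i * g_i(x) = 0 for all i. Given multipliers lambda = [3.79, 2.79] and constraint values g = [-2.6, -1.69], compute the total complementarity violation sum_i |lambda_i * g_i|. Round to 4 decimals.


KKT complementary slackness check:
lambda_1 * g_1 = 3.79 * -2.6 = -9.854
lambda_2 * g_2 = 2.79 * -1.69 = -4.7151
Total violation = 9.854 + 4.7151 = 14.5691


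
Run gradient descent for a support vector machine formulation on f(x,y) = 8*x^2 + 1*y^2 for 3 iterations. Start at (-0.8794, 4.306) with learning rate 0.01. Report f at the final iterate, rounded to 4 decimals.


Gradient descent on f(x,y) = 8*x^2 + 1*y^2.
Starting point: (-0.8794, 4.306), alpha = 0.01
Step 1: grad_x = 2*8*-0.8794 = -14.0704, grad_y = 2*1*4.306 = 8.612
  x_1 = -0.8794 - 0.01*-14.0704 = -0.7387
  y_1 = 4.306 - 0.01*8.612 = 4.2199
Step 2: grad_x = 2*8*-0.7387 = -11.8191, grad_y = 2*1*4.2199 = 8.4398
  x_2 = -0.7387 - 0.01*-11.8191 = -0.6205
  y_2 = 4.2199 - 0.01*8.4398 = 4.1355
Step 3: grad_x = 2*8*-0.6205 = -9.9281, grad_y = 2*1*4.1355 = 8.271
  x_3 = -0.6205 - 0.01*-9.9281 = -0.5212
  y_3 = 4.1355 - 0.01*8.271 = 4.0528
f(-0.5212, 4.0528) = 8*(-0.5212)^2 + 1*4.0528^2 = 18.5984


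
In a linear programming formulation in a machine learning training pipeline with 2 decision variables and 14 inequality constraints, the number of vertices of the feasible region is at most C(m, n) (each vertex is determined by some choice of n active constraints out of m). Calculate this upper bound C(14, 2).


Each vertex corresponds to some choice of n active constraints out of m, so the number of vertices is at most C(m, n) = m! / (n!(m-n)!).
m = 14, n = 2
Numerator: 14 * 13
Denominator: 2! = 2
C(14, 2) = 91


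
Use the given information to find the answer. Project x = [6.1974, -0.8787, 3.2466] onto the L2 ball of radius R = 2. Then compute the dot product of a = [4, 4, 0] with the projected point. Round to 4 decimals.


Step 1: Compute ||x|| (intermediates to 6 decimals).
||x|| = sqrt(6.1974^2 + (-0.8787)^2 + 3.2466^2) = 7.051262
Step 2: Project.
Since ||x|| > R, scale = R/||x|| = 2/7.051262 = 0.283637, proj(x) = scale * x
proj(x) = [1.757812, -0.249232, 0.920856]
Step 3: Dot product.
a^T * proj(x) = 4*1.757812 + 4*(-0.249232) + 0*0.920856 = 6.0343


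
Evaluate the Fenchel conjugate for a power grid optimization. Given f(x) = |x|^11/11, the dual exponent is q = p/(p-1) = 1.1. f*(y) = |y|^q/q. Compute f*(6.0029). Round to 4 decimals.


The conjugate exponent q satisfies 1/p + 1/q = 1.
p = 11, so q = 11/(11 - 1) = 1.1
|y|^q = 6.0029^1.1 = 7.1812
f*(6.0029) = 7.1812 / 1.1 = 6.5284


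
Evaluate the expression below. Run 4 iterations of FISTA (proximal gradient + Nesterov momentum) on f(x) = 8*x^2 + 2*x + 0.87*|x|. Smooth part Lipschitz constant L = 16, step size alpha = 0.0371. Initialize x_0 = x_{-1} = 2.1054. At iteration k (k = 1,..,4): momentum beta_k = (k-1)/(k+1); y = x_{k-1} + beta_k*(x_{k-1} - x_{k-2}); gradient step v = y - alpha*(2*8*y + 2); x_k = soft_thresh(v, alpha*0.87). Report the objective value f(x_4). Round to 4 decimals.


FISTA on f(x) = 8*x^2 + 2*x + 0.87*|x|
L = 16, alpha = 0.0371
Iteration 1: beta = 0.0, y = 2.1054 + 0.0*(2.1054 - 2.1054) = 2.1054
  grad(y) = 35.6864, v = y - alpha*grad = 0.7814
  prox(v) = soft_thresh(0.7814, 0.0323) = 0.7492
Iteration 2: beta = 0.3333, y = 0.7492 + 0.3333*(0.7492 - 2.1054) = 0.2971
  grad(y) = 6.7532, v = y - alpha*grad = 0.0465
  prox(v) = soft_thresh(0.0465, 0.0323) = 0.0143
Iteration 3: beta = 0.5, y = 0.0143 + 0.5*(0.0143 - 0.7492) = -0.3532
  grad(y) = -3.6511, v = y - alpha*grad = -0.2177
  prox(v) = soft_thresh(-0.2177, 0.0323) = -0.1855
Iteration 4: beta = 0.6, y = -0.1855 + 0.6*(-0.1855 - 0.0143) = -0.3053
  grad(y) = -2.8847, v = y - alpha*grad = -0.1983
  prox(v) = soft_thresh(-0.1983, 0.0323) = -0.166
f(x_4) = 8*(-0.166)^2 + 2*(-0.166) + 0.87*|-0.166| = 0.0329


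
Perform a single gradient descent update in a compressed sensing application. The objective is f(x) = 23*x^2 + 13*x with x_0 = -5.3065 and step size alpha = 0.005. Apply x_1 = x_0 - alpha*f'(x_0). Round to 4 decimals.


We compute the gradient at x_0 and apply the update.
f'(x) = 46*x + 13
f'(-5.3065) = 46*-5.3065 + 13 = -231.099
x_1 = -5.3065 - 0.005*-231.099 = -4.151


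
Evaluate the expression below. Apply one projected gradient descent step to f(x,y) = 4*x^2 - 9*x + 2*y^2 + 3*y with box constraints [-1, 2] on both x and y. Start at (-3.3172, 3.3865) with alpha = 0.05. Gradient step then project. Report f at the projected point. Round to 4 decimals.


Step 1: Compute gradient at (-3.3172, 3.3865).
grad_x = 2*4*-3.3172 - 9 = -35.5376
grad_y = 2*2*3.3865 + 3 = 16.546
Step 2: Gradient step.
x_raw = -3.3172 - 0.05*-35.5376 = -1.5403
y_raw = 3.3865 - 0.05*16.546 = 2.5592
Step 3: Project onto [-1, 2].
x_proj = clip(-1.5403) = -1.0
y_proj = clip(2.5592) = 2.0
Step 4: Evaluate f.
f(-1.0, 2.0) = 27.0


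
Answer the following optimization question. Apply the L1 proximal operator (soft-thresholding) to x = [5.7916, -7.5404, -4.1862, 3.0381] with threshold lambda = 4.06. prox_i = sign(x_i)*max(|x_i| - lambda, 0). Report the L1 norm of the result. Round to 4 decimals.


Soft-thresholding with lambda = 4.06:
prox(5.7916) = sign(5.7916)*max(|5.7916| - 4.06, 0) = 1.7316
prox(-7.5404) = sign(-7.5404)*max(|-7.5404| - 4.06, 0) = -3.4804
prox(-4.1862) = sign(-4.1862)*max(|-4.1862| - 4.06, 0) = -0.1262
prox(3.0381) = sign(3.0381)*max(|3.0381| - 4.06, 0) = 0.0
prox(x) = [1.7316, -3.4804, -0.1262, 0.0]
||prox(x)||_1 = 1.7316 + 3.4804 + 0.1262 + 0.0 = 5.3382


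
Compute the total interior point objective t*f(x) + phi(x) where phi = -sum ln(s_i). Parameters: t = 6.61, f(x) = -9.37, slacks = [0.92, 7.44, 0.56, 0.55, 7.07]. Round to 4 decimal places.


Step 1: Compute log-barrier.
ln values: [-0.0834, 2.0069, -0.5798, -0.5978, 1.9559]
phi = -(-0.0834 + 2.0069 - 0.5798 - 0.5978 + 1.9559) = -2.7017
Step 2: Compute augmented objective.
t*f(x) = 6.61*-9.37 = -61.9357
Total = -61.9357 - 2.7017 = -64.6374


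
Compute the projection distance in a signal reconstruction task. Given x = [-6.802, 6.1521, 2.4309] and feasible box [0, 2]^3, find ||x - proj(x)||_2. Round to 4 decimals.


Project each component onto [0, 2].
clip(-6.802) = 0.0, clip(6.1521) = 2.0, clip(2.4309) = 2.0
Projection = [0.0, 2.0, 2.0]
Squared diffs: [46.2672, 17.2399, 0.1857]
Distance = sqrt(63.6928) = 7.9808


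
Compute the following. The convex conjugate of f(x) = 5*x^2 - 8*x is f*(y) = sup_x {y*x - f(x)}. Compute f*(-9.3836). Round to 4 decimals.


f*(y) = sup_x {y*x - a*x^2 - b*x} = sup_x {(y-b)*x - a*x^2}
FOC: (y - b) - 2a*x = 0 => x* = (y - b)/(2a)
x* = (-9.3836 + 8)/(2*5) = -0.1384
f*(-9.3836) = (y-b)^2/(4a) = (-9.3836 + 8)^2/(4*5)
= 1.9143/20 = 0.0957


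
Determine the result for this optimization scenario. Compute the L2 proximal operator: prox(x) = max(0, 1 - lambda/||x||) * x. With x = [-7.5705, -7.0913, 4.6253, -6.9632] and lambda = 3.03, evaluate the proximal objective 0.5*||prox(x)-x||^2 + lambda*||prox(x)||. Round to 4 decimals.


Step 1: Compute ||x||.
||x|| = 13.3221
Step 2: Compute scaling factor.
scale = max(0, 1 - 3.03/13.3221) = 0.7726
Step 3: prox(x) = [-5.8487, -5.4784, 3.5733, -5.3795]
||prox(x)|| = 10.2921
Step 4: Proximal objective.
0.5*||prox-x||^2 = 4.5905
lambda*||prox|| = 31.1851
Total = 35.7755


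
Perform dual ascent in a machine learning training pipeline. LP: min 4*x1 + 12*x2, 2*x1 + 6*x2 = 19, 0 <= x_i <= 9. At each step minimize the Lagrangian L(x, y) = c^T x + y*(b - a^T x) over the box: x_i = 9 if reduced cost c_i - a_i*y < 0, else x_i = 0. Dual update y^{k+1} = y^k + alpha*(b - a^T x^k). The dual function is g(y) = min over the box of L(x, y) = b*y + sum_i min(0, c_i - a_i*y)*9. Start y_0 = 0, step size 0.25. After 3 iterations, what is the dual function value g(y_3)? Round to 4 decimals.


Dual ascent for LP: min 4*x1 + 12*x2, 2*x1 + 6*x2 = 19, 0 <= x_i <= 9
Step 1: y^k = 0.0, reduced costs: (4.0, 12.0)
  x^k = (0.0, 0.0), subgradient = b - a^T x = 19.0
  y^{k+1} = 0.0 + 0.25*19.0 = 4.75
Step 2: y^k = 4.75, reduced costs: (-5.5, -16.5)
  x^k = (9.0, 9.0), subgradient = b - a^T x = -53.0
  y^{k+1} = 4.75 + 0.25*-53.0 = -8.5
Step 3: y^k = -8.5, reduced costs: (21.0, 63.0)
  x^k = (0.0, 0.0), subgradient = b - a^T x = 19.0
  y^{k+1} = -8.5 + 0.25*19.0 = -3.75
Dual objective at y_3 = -3.75: reduced costs (11.5, 34.5), box minimizer x = (0.0, 0.0)
g(y_3) = b*y + (c1 - a1*y)*x1 + (c2 - a2*y)*x2 = 19*(-3.75) + 11.5*0.0 + 34.5*0.0 = -71.25 + 0.0 + 0.0 = -71.25


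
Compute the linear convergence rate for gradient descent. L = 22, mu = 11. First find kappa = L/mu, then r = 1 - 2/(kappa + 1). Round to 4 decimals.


Step 1: Compute the condition number.
kappa = L/mu = 22/11 = 2.0
Step 2: Compute the convergence rate.
r = 1 - 2/(kappa + 1) = 1 - 2*mu/(L + mu) = (L - mu)/(L + mu) = 11/33 = 0.3333


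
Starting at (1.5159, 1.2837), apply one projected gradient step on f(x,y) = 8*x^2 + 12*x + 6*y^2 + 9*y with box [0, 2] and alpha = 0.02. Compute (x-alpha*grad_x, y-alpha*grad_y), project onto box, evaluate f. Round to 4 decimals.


Step 1: Compute gradient at (1.5159, 1.2837).
grad_x = 2*8*1.5159 + 12 = 36.2544
grad_y = 2*6*1.2837 + 9 = 24.4044
Step 2: Gradient step.
x_raw = 1.5159 - 0.02*36.2544 = 0.7908
y_raw = 1.2837 - 0.02*24.4044 = 0.7956
Step 3: Project onto [0, 2].
x_proj = clip(0.7908) = 0.7908
y_proj = clip(0.7956) = 0.7956
Step 4: Evaluate f.
f(0.7908, 0.7956) = 25.4513


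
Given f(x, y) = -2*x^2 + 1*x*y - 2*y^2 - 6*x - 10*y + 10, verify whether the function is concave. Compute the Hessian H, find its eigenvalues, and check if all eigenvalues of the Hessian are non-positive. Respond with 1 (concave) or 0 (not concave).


The Hessian of f(x,y) = -2*x^2 + 1*x*y - 2*y^2 - 6*x - 10*y + 10 is:
H = [[-4, 1], [1, -4]]
Trace = -4 - 4 = -8
Determinant = -4*-4 - (1)^2 = 15
Discriminant = (-8)^2 - 4*15 = 4.0
Eigenvalues: lambda_1 = -5.0, lambda_2 = -3.0
The function is concave.

1


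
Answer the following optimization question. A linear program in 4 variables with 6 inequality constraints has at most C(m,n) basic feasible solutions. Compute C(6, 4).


Each vertex corresponds to some choice of n active constraints out of m, so the number of vertices is at most C(m, n) = m! / (n!(m-n)!).
m = 6, n = 4
Numerator: 6 * 5 * 4 * 3
Denominator: 4! = 24
C(6, 4) = 15


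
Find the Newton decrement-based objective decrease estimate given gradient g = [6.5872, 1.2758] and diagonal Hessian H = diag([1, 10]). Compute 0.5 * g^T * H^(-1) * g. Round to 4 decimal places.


Step 1: H is diagonal, so H^(-1) * g = [6.5872, 0.1276].
Step 2: g^T H^(-1) g = sum_i g_i^2 / H_ii
  = (6.5872)^2/1 + (1.2758)^2/10
  = 43.3912 + 0.1628 = 43.554
Step 3: Objective decrease = 0.5 * g^T H^(-1) g = 21.777


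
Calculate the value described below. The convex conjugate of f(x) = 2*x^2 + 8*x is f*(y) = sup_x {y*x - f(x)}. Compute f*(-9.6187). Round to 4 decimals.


f*(y) = sup_x {y*x - a*x^2 - b*x} = sup_x {(y-b)*x - a*x^2}
FOC: (y - b) - 2a*x = 0 => x* = (y - b)/(2a)
x* = (-9.6187 - 8)/(2*2) = -4.4047
f*(-9.6187) = (y-b)^2/(4a) = (-9.6187 - 8)^2/(4*2)
= 310.4186/8 = 38.8023


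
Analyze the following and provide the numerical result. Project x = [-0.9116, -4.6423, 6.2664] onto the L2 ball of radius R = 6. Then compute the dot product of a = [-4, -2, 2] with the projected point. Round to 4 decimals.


Step 1: Compute ||x|| (intermediates to 6 decimals).
||x|| = sqrt((-0.9116)^2 + (-4.6423)^2 + 6.2664^2) = 7.851734
Step 2: Project.
Since ||x|| > R, scale = R/||x|| = 6/7.851734 = 0.764162, proj(x) = scale * x
proj(x) = [-0.69661, -3.547469, 4.788545]
Step 3: Dot product.
a^T * proj(x) = -4*(-0.69661) - 2*(-3.547469) + 2*4.788545 = 19.4585


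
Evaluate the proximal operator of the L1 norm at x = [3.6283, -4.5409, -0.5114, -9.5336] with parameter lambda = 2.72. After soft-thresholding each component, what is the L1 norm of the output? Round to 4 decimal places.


Soft-thresholding with lambda = 2.72:
prox(3.6283) = sign(3.6283)*max(|3.6283| - 2.72, 0) = 0.9083
prox(-4.5409) = sign(-4.5409)*max(|-4.5409| - 2.72, 0) = -1.8209
prox(-0.5114) = sign(-0.5114)*max(|-0.5114| - 2.72, 0) = 0.0
prox(-9.5336) = sign(-9.5336)*max(|-9.5336| - 2.72, 0) = -6.8136
prox(x) = [0.9083, -1.8209, 0.0, -6.8136]
||prox(x)||_1 = 0.9083 + 1.8209 + 0.0 + 6.8136 = 9.5428


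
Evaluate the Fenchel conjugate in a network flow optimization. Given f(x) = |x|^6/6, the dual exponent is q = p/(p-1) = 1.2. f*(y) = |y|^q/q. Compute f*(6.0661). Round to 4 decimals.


The conjugate exponent q satisfies 1/p + 1/q = 1.
p = 6, so q = 6/(6 - 1) = 1.2
|y|^q = 6.0661^1.2 = 8.6994
f*(6.0661) = 8.6994 / 1.2 = 7.2495


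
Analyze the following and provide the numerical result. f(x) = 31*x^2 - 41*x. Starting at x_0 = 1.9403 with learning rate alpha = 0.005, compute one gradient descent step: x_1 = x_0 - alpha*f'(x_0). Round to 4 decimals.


We compute the gradient at x_0 and apply the update.
f'(x) = 62*x - 41
f'(1.9403) = 62*1.9403 - 41 = 79.2986
x_1 = 1.9403 - 0.005*79.2986 = 1.5438


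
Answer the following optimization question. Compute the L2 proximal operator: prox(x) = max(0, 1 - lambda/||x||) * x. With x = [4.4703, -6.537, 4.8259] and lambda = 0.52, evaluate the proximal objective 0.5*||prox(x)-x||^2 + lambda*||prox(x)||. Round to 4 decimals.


Step 1: Compute ||x||.
||x|| = 9.2739
Step 2: Compute scaling factor.
scale = max(0, 1 - 0.52/9.2739) = 0.9439
Step 3: prox(x) = [4.2196, -6.1705, 4.5553]
||prox(x)|| = 8.7539
Step 4: Proximal objective.
0.5*||prox-x||^2 = 0.1352
lambda*||prox|| = 4.552
Total = 4.6872


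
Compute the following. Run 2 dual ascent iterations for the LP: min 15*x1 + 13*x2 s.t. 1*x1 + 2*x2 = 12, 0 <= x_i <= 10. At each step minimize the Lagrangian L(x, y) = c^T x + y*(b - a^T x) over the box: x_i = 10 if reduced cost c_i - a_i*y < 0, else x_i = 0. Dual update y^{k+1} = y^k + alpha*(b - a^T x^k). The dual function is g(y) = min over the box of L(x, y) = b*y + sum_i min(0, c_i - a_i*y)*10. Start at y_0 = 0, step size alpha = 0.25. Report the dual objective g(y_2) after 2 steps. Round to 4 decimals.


Dual ascent for LP: min 15*x1 + 13*x2, 1*x1 + 2*x2 = 12, 0 <= x_i <= 10
Step 1: y^k = 0.0, reduced costs: (15.0, 13.0)
  x^k = (0.0, 0.0), subgradient = b - a^T x = 12.0
  y^{k+1} = 0.0 + 0.25*12.0 = 3.0
Step 2: y^k = 3.0, reduced costs: (12.0, 7.0)
  x^k = (0.0, 0.0), subgradient = b - a^T x = 12.0
  y^{k+1} = 3.0 + 0.25*12.0 = 6.0
Dual objective at y_2 = 6.0: reduced costs (9.0, 1.0), box minimizer x = (0.0, 0.0)
g(y_2) = b*y + (c1 - a1*y)*x1 + (c2 - a2*y)*x2 = 12*6.0 + 9.0*0.0 + 1.0*0.0 = 72.0 + 0.0 + 0.0 = 72.0


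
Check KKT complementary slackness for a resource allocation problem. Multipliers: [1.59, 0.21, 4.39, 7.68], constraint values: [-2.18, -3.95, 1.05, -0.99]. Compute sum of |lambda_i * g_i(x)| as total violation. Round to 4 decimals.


KKT complementary slackness check:
lambda_1 * g_1 = 1.59 * -2.18 = -3.4662
lambda_2 * g_2 = 0.21 * -3.95 = -0.8295
lambda_3 * g_3 = 4.39 * 1.05 = 4.6095
lambda_4 * g_4 = 7.68 * -0.99 = -7.6032
Total violation = 3.4662 + 0.8295 + 4.6095 + 7.6032 = 16.5084


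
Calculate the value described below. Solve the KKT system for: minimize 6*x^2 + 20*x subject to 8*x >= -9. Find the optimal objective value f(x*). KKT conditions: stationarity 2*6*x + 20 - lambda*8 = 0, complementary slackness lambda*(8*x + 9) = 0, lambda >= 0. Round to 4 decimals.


Step 1: Try lambda = 0 (constraint inactive).
x_unc = -20/(2*6) = -1.6667
Check: 8*-1.6667 = -13.3336 < -9 -- violated!
Step 2: Constraint must be active: 8*x = -9
x* = -9/8 = -1.125
lambda = (2*6*(-1.125) + 20)/8 = 0.8125
Step 3: Compute optimal value.
f(x*) = 6*(-1.125)^2 + 20*(-1.125) = -14.9063


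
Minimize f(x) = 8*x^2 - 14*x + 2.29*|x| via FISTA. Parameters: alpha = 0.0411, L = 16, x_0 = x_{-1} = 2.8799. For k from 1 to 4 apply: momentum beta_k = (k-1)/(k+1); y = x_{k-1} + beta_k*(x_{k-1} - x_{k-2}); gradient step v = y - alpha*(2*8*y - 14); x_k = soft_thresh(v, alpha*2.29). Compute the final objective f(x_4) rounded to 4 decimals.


FISTA on f(x) = 8*x^2 - 14*x + 2.29*|x|
L = 16, alpha = 0.0411
Iteration 1: beta = 0.0, y = 2.8799 + 0.0*(2.8799 - 2.8799) = 2.8799
  grad(y) = 32.0784, v = y - alpha*grad = 1.5615
  prox(v) = soft_thresh(1.5615, 0.0941) = 1.4674
Iteration 2: beta = 0.3333, y = 1.4674 + 0.3333*(1.4674 - 2.8799) = 0.9965
  grad(y) = 1.9442, v = y - alpha*grad = 0.9166
  prox(v) = soft_thresh(0.9166, 0.0941) = 0.8225
Iteration 3: beta = 0.5, y = 0.8225 + 0.5*(0.8225 - 1.4674) = 0.5001
  grad(y) = -5.9992, v = y - alpha*grad = 0.7466
  prox(v) = soft_thresh(0.7466, 0.0941) = 0.6525
Iteration 4: beta = 0.6, y = 0.6525 + 0.6*(0.6525 - 0.8225) = 0.5505
  grad(y) = -5.1919, v = y - alpha*grad = 0.7639
  prox(v) = soft_thresh(0.7639, 0.0941) = 0.6698
f(x_4) = 8*0.6698^2 - 14*0.6698 + 2.29*|0.6698| = -4.2543


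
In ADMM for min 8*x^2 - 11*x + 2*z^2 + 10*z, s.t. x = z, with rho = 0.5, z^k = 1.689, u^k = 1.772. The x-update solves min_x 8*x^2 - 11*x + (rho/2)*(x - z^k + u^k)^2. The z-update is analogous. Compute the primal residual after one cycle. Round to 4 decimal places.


ADMM iteration with rho = 0.5, z^k = 1.689, u^k = 1.772
Step 1: x-update.
Minimize 8*x^2 - 11*x + (0.5/2)*(x - 1.689 + 1.772)^2
FOC: (2*8 + 0.5)*x = 11 + 0.5*(1.689 - 1.772)
x^{k+1} = 0.6642
Step 2: z-update.
Minimize 2*z^2 + 10*z + (0.5/2)*(0.6642 - z + 1.772)^2
FOC: (2*2 + 0.5)*z = -10 + 0.5*(0.6642 + 1.772)
z^{k+1} = -1.9515
Step 3: u-update.
u^{k+1} = 1.772 + 0.6642 + 1.9515 = 4.3877
Step 4: Primal residual = |0.6642 + 1.9515| = 2.6157


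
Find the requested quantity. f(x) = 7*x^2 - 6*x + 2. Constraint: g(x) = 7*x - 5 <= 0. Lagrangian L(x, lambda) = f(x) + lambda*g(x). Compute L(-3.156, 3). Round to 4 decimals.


Step 1: Evaluate f(x).
f(-3.156) = 7*(-3.156)^2 - 6*(-3.156) + 2 = 90.6584
Step 2: Evaluate g(x).
g(-3.156) = 7*-3.156 - 5 = -27.092
Step 3: Compute Lagrangian.
L = 90.6584 + 3*-27.092 = 9.3824


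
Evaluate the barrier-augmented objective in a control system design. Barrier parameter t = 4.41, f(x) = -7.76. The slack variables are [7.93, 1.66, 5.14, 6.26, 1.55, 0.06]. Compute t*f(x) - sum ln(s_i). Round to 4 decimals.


Step 1: Compute log-barrier.
ln values: [2.0707, 0.5068, 1.6371, 1.8342, 0.4383, -2.8134]
phi = -(2.0707 + 0.5068 + 1.6371 + 1.8342 + 0.4383 - 2.8134) = -3.6735
Step 2: Compute augmented objective.
t*f(x) = 4.41*-7.76 = -34.2216
Total = -34.2216 - 3.6735 = -37.8951


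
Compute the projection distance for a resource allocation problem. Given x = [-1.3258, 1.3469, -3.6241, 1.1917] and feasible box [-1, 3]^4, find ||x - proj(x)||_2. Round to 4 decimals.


Project each component onto [-1, 3].
clip(-1.3258) = -1.0, clip(1.3469) = 1.3469, clip(-3.6241) = -1.0, clip(1.1917) = 1.1917
Projection = [-1.0, 1.3469, -1.0, 1.1917]
Squared diffs: [0.1061, 0.0, 6.8859, 0.0]
Distance = sqrt(6.992) = 2.6442


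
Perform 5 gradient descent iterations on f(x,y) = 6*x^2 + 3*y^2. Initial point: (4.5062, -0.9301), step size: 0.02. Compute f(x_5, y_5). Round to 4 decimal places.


Gradient descent on f(x,y) = 6*x^2 + 3*y^2.
Starting point: (4.5062, -0.9301), alpha = 0.02
Step 1: grad_x = 2*6*4.5062 = 54.0744, grad_y = 2*3*-0.9301 = -5.5806
  x_1 = 4.5062 - 0.02*54.0744 = 3.4247
  y_1 = -0.9301 - 0.02*-5.5806 = -0.8185
Step 2: grad_x = 2*6*3.4247 = 41.0965, grad_y = 2*3*-0.8185 = -4.9109
  x_2 = 3.4247 - 0.02*41.0965 = 2.6028
  y_2 = -0.8185 - 0.02*-4.9109 = -0.7203
Step 3: grad_x = 2*6*2.6028 = 31.2334, grad_y = 2*3*-0.7203 = -4.3216
  x_3 = 2.6028 - 0.02*31.2334 = 1.9781
  y_3 = -0.7203 - 0.02*-4.3216 = -0.6338
Step 4: grad_x = 2*6*1.9781 = 23.7374, grad_y = 2*3*-0.6338 = -3.803
  x_4 = 1.9781 - 0.02*23.7374 = 1.5034
  y_4 = -0.6338 - 0.02*-3.803 = -0.5578
Step 5: grad_x = 2*6*1.5034 = 18.0404, grad_y = 2*3*-0.5578 = -3.3467
  x_5 = 1.5034 - 0.02*18.0404 = 1.1426
  y_5 = -0.5578 - 0.02*-3.3467 = -0.4908
f(1.1426, -0.4908) = 6*1.1426^2 + 3*(-0.4908)^2 = 8.5554


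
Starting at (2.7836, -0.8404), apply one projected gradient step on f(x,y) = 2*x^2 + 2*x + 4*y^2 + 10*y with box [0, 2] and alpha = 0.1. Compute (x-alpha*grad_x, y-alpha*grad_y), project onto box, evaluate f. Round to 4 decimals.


Step 1: Compute gradient at (2.7836, -0.8404).
grad_x = 2*2*2.7836 + 2 = 13.1344
grad_y = 2*4*-0.8404 + 10 = 3.2768
Step 2: Gradient step.
x_raw = 2.7836 - 0.1*13.1344 = 1.4702
y_raw = -0.8404 - 0.1*3.2768 = -1.1681
Step 3: Project onto [0, 2].
x_proj = clip(1.4702) = 1.4702
y_proj = clip(-1.1681) = 0.0
Step 4: Evaluate f.
f(1.4702, 0.0) = 7.2631


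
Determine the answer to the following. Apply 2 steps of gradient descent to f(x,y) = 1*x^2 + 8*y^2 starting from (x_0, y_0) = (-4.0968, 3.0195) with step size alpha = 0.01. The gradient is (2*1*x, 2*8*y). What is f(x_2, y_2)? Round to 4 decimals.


Gradient descent on f(x,y) = 1*x^2 + 8*y^2.
Starting point: (-4.0968, 3.0195), alpha = 0.01
Step 1: grad_x = 2*1*-4.0968 = -8.1936, grad_y = 2*8*3.0195 = 48.312
  x_1 = -4.0968 - 0.01*-8.1936 = -4.0149
  y_1 = 3.0195 - 0.01*48.312 = 2.5364
Step 2: grad_x = 2*1*-4.0149 = -8.0297, grad_y = 2*8*2.5364 = 40.5821
  x_2 = -4.0149 - 0.01*-8.0297 = -3.9346
  y_2 = 2.5364 - 0.01*40.5821 = 2.1306
f(-3.9346, 2.1306) = 1*(-3.9346)^2 + 8*2.1306^2 = 51.7951


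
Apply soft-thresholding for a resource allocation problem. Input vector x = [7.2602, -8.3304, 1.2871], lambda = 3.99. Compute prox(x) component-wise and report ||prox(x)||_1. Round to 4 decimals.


Soft-thresholding with lambda = 3.99:
prox(7.2602) = sign(7.2602)*max(|7.2602| - 3.99, 0) = 3.2702
prox(-8.3304) = sign(-8.3304)*max(|-8.3304| - 3.99, 0) = -4.3404
prox(1.2871) = sign(1.2871)*max(|1.2871| - 3.99, 0) = 0.0
prox(x) = [3.2702, -4.3404, 0.0]
||prox(x)||_1 = 3.2702 + 4.3404 + 0.0 = 7.6106


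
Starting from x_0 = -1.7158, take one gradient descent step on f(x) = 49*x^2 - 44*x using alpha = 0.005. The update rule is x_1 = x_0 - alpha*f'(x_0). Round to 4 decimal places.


We compute the gradient at x_0 and apply the update.
f'(x) = 98*x - 44
f'(-1.7158) = 98*-1.7158 - 44 = -212.1484
x_1 = -1.7158 - 0.005*-212.1484 = -0.6551


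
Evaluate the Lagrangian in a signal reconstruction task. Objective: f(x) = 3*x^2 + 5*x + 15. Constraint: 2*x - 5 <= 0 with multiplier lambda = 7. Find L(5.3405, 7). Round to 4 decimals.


Step 1: Evaluate f(x).
f(5.3405) = 3*5.3405^2 + 5*5.3405 + 15 = 127.2653
Step 2: Evaluate g(x).
g(5.3405) = 2*5.3405 - 5 = 5.681
Step 3: Compute Lagrangian.
L = 127.2653 + 7*5.681 = 167.0323


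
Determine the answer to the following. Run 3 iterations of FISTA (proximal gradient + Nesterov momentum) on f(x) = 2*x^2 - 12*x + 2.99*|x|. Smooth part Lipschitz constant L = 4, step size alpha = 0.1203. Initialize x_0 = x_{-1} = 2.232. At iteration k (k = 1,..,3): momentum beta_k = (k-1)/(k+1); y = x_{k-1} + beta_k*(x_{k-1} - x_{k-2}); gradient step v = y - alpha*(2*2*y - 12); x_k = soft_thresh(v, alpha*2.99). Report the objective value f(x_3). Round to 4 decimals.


FISTA on f(x) = 2*x^2 - 12*x + 2.99*|x|
L = 4, alpha = 0.1203
Iteration 1: beta = 0.0, y = 2.232 + 0.0*(2.232 - 2.232) = 2.232
  grad(y) = -3.072, v = y - alpha*grad = 2.6016
  prox(v) = soft_thresh(2.6016, 0.3597) = 2.2419
Iteration 2: beta = 0.3333, y = 2.2419 + 0.3333*(2.2419 - 2.232) = 2.2452
  grad(y) = -3.0194, v = y - alpha*grad = 2.6084
  prox(v) = soft_thresh(2.6084, 0.3597) = 2.2487
Iteration 3: beta = 0.5, y = 2.2487 + 0.5*(2.2487 - 2.2419) = 2.2521
  grad(y) = -2.9916, v = y - alpha*grad = 2.612
  prox(v) = soft_thresh(2.612, 0.3597) = 2.2523
f(x_3) = 2*2.2523^2 - 12*2.2523 + 2.99*|2.2523| = -10.1475


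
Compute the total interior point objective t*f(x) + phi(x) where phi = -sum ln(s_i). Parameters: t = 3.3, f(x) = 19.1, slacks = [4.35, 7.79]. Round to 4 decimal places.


Step 1: Compute log-barrier.
ln values: [1.4702, 2.0528]
phi = -(1.4702 + 2.0528) = -3.523
Step 2: Compute augmented objective.
t*f(x) = 3.3*19.1 = 63.03
Total = 63.03 - 3.523 = 59.507


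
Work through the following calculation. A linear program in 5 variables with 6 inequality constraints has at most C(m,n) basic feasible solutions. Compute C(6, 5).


Each vertex corresponds to some choice of n active constraints out of m, so the number of vertices is at most C(m, n) = m! / (n!(m-n)!).
m = 6, n = 5
Numerator: 6 * 5 * 4 * 3 * 2
Denominator: 5! = 120
C(6, 5) = 6


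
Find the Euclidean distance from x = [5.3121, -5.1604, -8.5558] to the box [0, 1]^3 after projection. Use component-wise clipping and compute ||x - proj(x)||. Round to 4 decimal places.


Project each component onto [0, 1].
clip(5.3121) = 1.0, clip(-5.1604) = 0.0, clip(-8.5558) = 0.0
Projection = [1.0, 0.0, 0.0]
Squared diffs: [18.5942, 26.6297, 73.2017]
Distance = sqrt(118.4256) = 10.8824


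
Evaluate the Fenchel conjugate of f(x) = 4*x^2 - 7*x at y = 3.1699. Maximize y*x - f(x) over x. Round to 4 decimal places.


f*(y) = sup_x {y*x - a*x^2 - b*x} = sup_x {(y-b)*x - a*x^2}
FOC: (y - b) - 2a*x = 0 => x* = (y - b)/(2a)
x* = (3.1699 + 7)/(2*4) = 1.2712
f*(3.1699) = (y-b)^2/(4a) = (3.1699 + 7)^2/(4*4)
= 103.4269/16 = 6.4642


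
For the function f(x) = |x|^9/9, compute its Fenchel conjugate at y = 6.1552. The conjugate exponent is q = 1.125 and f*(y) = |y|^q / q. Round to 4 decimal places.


The conjugate exponent q satisfies 1/p + 1/q = 1.
p = 9, so q = 9/(9 - 1) = 1.125
|y|^q = 6.1552^1.125 = 7.725
f*(6.1552) = 7.725 / 1.125 = 6.8667


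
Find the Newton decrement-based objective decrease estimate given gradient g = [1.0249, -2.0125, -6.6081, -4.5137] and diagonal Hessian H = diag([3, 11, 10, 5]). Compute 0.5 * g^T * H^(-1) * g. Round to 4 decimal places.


Step 1: H is diagonal, so H^(-1) * g = [0.3416, -0.183, -0.6608, -0.9027].
Step 2: g^T H^(-1) g = sum_i g_i^2 / H_ii
  = (1.0249)^2/3 + (-2.0125)^2/11 + (-6.6081)^2/10 + (-4.5137)^2/5
  = 0.3501 + 0.3682 + 4.3667 + 4.0747 = 9.1597
Step 3: Objective decrease = 0.5 * g^T H^(-1) g = 4.5799


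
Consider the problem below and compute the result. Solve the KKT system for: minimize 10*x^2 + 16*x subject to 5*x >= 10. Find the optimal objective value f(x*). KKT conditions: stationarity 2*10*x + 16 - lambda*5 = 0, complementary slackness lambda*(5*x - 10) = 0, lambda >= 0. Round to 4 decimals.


Step 1: Try lambda = 0 (constraint inactive).
x_unc = -16/(2*10) = -0.8
Check: 5*-0.8 = -4.0 < 10 -- violated!
Step 2: Constraint must be active: 5*x = 10
x* = 10/5 = 2.0
lambda = (2*10*2.0 + 16)/5 = 11.2
Step 3: Compute optimal value.
f(x*) = 10*2.0^2 + 16*2.0 = 72.0


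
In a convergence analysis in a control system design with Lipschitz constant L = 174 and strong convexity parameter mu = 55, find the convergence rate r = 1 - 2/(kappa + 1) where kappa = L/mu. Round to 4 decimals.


Step 1: Compute the condition number.
kappa = L/mu = 174/55 = 3.1636
Step 2: Compute the convergence rate.
r = 1 - 2/(kappa + 1) = 1 - 2*mu/(L + mu) = (L - mu)/(L + mu) = 119/229 = 0.5197


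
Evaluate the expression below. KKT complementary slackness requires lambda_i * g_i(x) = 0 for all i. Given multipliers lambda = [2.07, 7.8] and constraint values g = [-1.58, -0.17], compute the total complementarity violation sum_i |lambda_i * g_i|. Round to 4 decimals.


KKT complementary slackness check:
lambda_1 * g_1 = 2.07 * -1.58 = -3.2706
lambda_2 * g_2 = 7.8 * -0.17 = -1.326
Total violation = 3.2706 + 1.326 = 4.5966


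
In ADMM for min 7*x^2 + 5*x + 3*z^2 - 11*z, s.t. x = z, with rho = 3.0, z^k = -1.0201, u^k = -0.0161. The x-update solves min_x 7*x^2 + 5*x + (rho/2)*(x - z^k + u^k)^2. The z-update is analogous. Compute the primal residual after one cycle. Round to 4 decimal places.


ADMM iteration with rho = 3.0, z^k = -1.0201, u^k = -0.0161
Step 1: x-update.
Minimize 7*x^2 + 5*x + (3.0/2)*(x + 1.0201 - 0.0161)^2
FOC: (2*7 + 3.0)*x = -5 + 3.0*(-1.0201 + 0.0161)
x^{k+1} = -0.4713
Step 2: z-update.
Minimize 3*z^2 - 11*z + (3.0/2)*(-0.4713 - z - 0.0161)^2
FOC: (2*3 + 3.0)*z = 11 + 3.0*(-0.4713 - 0.0161)
z^{k+1} = 1.0598
Step 3: u-update.
u^{k+1} = -0.0161 - 0.4713 - 1.0598 = -1.5472
Step 4: Primal residual = |-0.4713 - 1.0598| = 1.5311


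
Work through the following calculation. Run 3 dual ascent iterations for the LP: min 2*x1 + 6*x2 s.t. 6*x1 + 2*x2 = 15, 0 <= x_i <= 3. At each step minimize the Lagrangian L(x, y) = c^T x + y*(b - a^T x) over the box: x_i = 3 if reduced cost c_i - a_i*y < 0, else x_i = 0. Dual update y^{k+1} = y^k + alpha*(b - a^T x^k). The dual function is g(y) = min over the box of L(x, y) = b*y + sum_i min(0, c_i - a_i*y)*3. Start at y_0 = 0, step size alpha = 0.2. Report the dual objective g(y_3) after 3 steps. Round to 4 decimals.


Dual ascent for LP: min 2*x1 + 6*x2, 6*x1 + 2*x2 = 15, 0 <= x_i <= 3
Step 1: y^k = 0.0, reduced costs: (2.0, 6.0)
  x^k = (0.0, 0.0), subgradient = b - a^T x = 15.0
  y^{k+1} = 0.0 + 0.2*15.0 = 3.0
Step 2: y^k = 3.0, reduced costs: (-16.0, 0.0)
  x^k = (3.0, 0.0), subgradient = b - a^T x = -3.0
  y^{k+1} = 3.0 + 0.2*-3.0 = 2.4
Step 3: y^k = 2.4, reduced costs: (-12.4, 1.2)
  x^k = (3.0, 0.0), subgradient = b - a^T x = -3.0
  y^{k+1} = 2.4 + 0.2*-3.0 = 1.8
Dual objective at y_3 = 1.8: reduced costs (-8.8, 2.4), box minimizer x = (3.0, 0.0)
g(y_3) = b*y + (c1 - a1*y)*x1 + (c2 - a2*y)*x2 = 15*1.8 + (-8.8)*3.0 + 2.4*0.0 = 27.0 - 26.4 + 0.0 = 0.6


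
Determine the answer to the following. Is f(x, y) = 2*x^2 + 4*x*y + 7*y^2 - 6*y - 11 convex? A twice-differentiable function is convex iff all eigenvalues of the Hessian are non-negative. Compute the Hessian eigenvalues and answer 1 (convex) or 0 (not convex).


The Hessian of f(x,y) = 2*x^2 + 4*x*y + 7*y^2 - 6*y - 11 is:
H = [[4, 4], [4, 14]]
Trace = 4 + 14 = 18
Determinant = 4*14 - (4)^2 = 40
Discriminant = (18)^2 - 4*40 = 164.0
Eigenvalues: lambda_1 = 2.5969, lambda_2 = 15.4031
The function is convex.

1


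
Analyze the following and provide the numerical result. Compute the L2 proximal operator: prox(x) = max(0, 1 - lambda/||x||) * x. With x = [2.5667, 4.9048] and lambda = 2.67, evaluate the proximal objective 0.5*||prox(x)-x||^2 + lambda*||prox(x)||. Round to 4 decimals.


Step 1: Compute ||x||.
||x|| = 5.5358
Step 2: Compute scaling factor.
scale = max(0, 1 - 2.67/5.5358) = 0.5177
Step 3: prox(x) = [1.3287, 2.5391]
||prox(x)|| = 2.8658
Step 4: Proximal objective.
0.5*||prox-x||^2 = 3.5645
lambda*||prox|| = 7.6517
Total = 11.2161


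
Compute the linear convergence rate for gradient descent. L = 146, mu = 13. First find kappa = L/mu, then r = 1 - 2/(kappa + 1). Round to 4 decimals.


Step 1: Compute the condition number.
kappa = L/mu = 146/13 = 11.2308
Step 2: Compute the convergence rate.
r = 1 - 2/(kappa + 1) = 1 - 2*mu/(L + mu) = (L - mu)/(L + mu) = 133/159 = 0.8365


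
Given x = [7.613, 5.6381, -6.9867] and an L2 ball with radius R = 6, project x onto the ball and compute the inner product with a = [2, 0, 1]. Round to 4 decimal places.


Step 1: Compute ||x|| (intermediates to 6 decimals).
||x|| = sqrt(7.613^2 + 5.6381^2 + (-6.9867)^2) = 11.771148
Step 2: Project.
Since ||x|| > R, scale = R/||x|| = 6/11.771148 = 0.509721, proj(x) = scale * x
proj(x) = [3.880506, 2.873858, -3.561268]
Step 3: Dot product.
a^T * proj(x) = 2*3.880506 + 0*2.873858 + 1*(-3.561268) = 4.1997


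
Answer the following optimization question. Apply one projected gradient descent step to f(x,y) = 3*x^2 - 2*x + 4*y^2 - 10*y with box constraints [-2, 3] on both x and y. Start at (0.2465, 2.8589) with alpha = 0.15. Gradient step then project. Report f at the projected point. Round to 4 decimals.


Step 1: Compute gradient at (0.2465, 2.8589).
grad_x = 2*3*0.2465 - 2 = -0.521
grad_y = 2*4*2.8589 - 10 = 12.8712
Step 2: Gradient step.
x_raw = 0.2465 - 0.15*-0.521 = 0.3247
y_raw = 2.8589 - 0.15*12.8712 = 0.9282
Step 3: Project onto [-2, 3].
x_proj = clip(0.3247) = 0.3247
y_proj = clip(0.9282) = 0.9282
Step 4: Evaluate f.
f(0.3247, 0.9282) = -6.1689
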